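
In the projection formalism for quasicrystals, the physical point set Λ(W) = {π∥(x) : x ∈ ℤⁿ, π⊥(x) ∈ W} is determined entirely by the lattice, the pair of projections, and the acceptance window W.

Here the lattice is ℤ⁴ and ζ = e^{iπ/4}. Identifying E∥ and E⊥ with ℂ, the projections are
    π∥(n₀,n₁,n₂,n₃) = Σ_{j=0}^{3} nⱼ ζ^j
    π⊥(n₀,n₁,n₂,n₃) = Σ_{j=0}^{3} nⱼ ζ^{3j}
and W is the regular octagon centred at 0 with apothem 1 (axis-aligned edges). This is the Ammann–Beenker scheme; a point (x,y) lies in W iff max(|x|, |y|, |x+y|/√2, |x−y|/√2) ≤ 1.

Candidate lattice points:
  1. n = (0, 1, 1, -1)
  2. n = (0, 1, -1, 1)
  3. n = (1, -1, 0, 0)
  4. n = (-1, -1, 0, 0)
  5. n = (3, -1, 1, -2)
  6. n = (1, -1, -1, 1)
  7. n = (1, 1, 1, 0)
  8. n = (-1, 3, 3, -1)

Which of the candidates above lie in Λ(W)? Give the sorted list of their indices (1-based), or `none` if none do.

π⊥(n) = n₀ + n₁ζ³ + n₂ζ⁶ + n₃ζ⁹ where ζ = e^{iπ/4}.
#1 (0, 1, 1, -1): internal (-1.414214, -1.000000); octagon support 1.707107 vs apothem 1 → ∉ W
#2 (0, 1, -1, 1): internal (0.000000, 2.414214); octagon support 2.414214 vs apothem 1 → ∉ W
#3 (1, -1, 0, 0): internal (1.707107, -0.707107); octagon support 1.707107 vs apothem 1 → ∉ W
#4 (-1, -1, 0, 0): internal (-0.292893, -0.707107); octagon support 0.707107 vs apothem 1 → ∈ W
#5 (3, -1, 1, -2): internal (2.292893, -3.121320); octagon support 3.828427 vs apothem 1 → ∉ W
#6 (1, -1, -1, 1): internal (2.414214, 1.000000); octagon support 2.414214 vs apothem 1 → ∉ W
#7 (1, 1, 1, 0): internal (0.292893, -0.292893); octagon support 0.414214 vs apothem 1 → ∈ W
#8 (-1, 3, 3, -1): internal (-3.828427, -1.585786); octagon support 3.828427 vs apothem 1 → ∉ W

4, 7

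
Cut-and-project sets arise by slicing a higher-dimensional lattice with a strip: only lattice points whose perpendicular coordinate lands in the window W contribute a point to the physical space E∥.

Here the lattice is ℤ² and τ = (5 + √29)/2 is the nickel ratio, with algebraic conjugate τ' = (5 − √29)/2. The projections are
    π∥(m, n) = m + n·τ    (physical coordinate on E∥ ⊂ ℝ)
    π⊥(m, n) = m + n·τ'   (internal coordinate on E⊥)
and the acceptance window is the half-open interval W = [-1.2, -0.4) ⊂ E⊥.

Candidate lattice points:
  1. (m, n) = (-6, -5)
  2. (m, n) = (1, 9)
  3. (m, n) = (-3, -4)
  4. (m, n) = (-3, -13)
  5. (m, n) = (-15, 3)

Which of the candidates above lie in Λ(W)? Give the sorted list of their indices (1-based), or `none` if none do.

2, 4

Numerically τ ≈ 5.19258 and τ' = −1/τ ≈ -0.19258.
[1] lift (-6,-5): star map gives -5.03709; window check -1.2 ≤ -5.03709 < -0.4 is false → out
[2] lift (1,9): star map gives -0.73324; window check -1.2 ≤ -0.73324 < -0.4 is true → IN Λ
[3] lift (-3,-4): star map gives -2.22967; window check -1.2 ≤ -2.22967 < -0.4 is false → out
[4] lift (-3,-13): star map gives -0.49643; window check -1.2 ≤ -0.49643 < -0.4 is true → IN Λ
[5] lift (-15,3): star map gives -15.57775; window check -1.2 ≤ -15.57775 < -0.4 is false → out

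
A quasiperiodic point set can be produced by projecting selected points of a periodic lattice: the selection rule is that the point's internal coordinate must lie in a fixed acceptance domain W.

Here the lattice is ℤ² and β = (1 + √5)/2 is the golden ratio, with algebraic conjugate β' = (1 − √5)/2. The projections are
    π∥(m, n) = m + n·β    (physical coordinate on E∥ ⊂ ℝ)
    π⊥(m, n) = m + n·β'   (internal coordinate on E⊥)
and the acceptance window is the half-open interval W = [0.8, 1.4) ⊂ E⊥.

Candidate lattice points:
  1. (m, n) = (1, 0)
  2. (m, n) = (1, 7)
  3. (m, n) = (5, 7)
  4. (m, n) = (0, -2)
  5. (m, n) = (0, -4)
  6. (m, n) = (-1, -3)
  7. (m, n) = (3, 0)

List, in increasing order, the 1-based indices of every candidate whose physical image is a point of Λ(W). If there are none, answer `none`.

1, 4, 6

Numerically β ≈ 1.6180 and β' = −1/β ≈ -0.6180.
candidate 1: (m,n)=(1,0) → π∥ = 1+0·β ≈ 1.0000, π⊥ = 1+0·β' ≈ 1.0000 ∈ [0.8, 1.4) ⇒ IN Λ
candidate 2: (m,n)=(1,7) → π∥ = 1+7·β ≈ 12.3262, π⊥ = 1+7·β' ≈ -3.3262 ∉ [0.8, 1.4) ⇒ out
candidate 3: (m,n)=(5,7) → π∥ = 5+7·β ≈ 16.3262, π⊥ = 5+7·β' ≈ 0.6738 ∉ [0.8, 1.4) ⇒ out
candidate 4: (m,n)=(0,-2) → π∥ = 0-2·β ≈ -3.2361, π⊥ = 0-2·β' ≈ 1.2361 ∈ [0.8, 1.4) ⇒ IN Λ
candidate 5: (m,n)=(0,-4) → π∥ = 0-4·β ≈ -6.4721, π⊥ = 0-4·β' ≈ 2.4721 ∉ [0.8, 1.4) ⇒ out
candidate 6: (m,n)=(-1,-3) → π∥ = -1-3·β ≈ -5.8541, π⊥ = -1-3·β' ≈ 0.8541 ∈ [0.8, 1.4) ⇒ IN Λ
candidate 7: (m,n)=(3,0) → π∥ = 3+0·β ≈ 3.0000, π⊥ = 3+0·β' ≈ 3.0000 ∉ [0.8, 1.4) ⇒ out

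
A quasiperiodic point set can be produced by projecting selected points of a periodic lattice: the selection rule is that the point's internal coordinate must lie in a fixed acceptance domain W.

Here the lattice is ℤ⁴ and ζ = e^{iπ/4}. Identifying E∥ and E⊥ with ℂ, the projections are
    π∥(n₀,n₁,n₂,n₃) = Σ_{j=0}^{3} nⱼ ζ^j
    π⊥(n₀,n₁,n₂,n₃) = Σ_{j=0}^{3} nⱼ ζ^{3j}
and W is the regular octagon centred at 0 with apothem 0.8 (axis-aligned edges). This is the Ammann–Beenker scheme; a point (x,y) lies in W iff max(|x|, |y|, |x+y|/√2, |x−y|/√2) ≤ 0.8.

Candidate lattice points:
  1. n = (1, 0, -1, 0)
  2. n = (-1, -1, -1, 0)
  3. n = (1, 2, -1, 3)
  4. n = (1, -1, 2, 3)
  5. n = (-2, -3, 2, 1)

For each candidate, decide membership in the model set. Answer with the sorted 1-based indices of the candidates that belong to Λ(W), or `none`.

2

With ζ = e^{iπ/4} the internal vectors are ζ^0,ζ^3,ζ^6,ζ^9.
candidate 1: n = (1, 0, -1, 0) → π⊥ ≈ (+1.000000, +1.000000); max(|x|,|y|,|x±y|/√2) = 1.414214 > 0.8 ⇒ ∉ W
candidate 2: n = (-1, -1, -1, 0) → π⊥ ≈ (-0.292893, +0.292893); max(|x|,|y|,|x±y|/√2) = 0.414214 ≤ 0.8 ⇒ ∈ W
candidate 3: n = (1, 2, -1, 3) → π⊥ ≈ (+1.707107, +4.535534); max(|x|,|y|,|x±y|/√2) = 4.535534 > 0.8 ⇒ ∉ W
candidate 4: n = (1, -1, 2, 3) → π⊥ ≈ (+3.828427, -0.585786); max(|x|,|y|,|x±y|/√2) = 3.828427 > 0.8 ⇒ ∉ W
candidate 5: n = (-2, -3, 2, 1) → π⊥ ≈ (+0.828427, -3.414214); max(|x|,|y|,|x±y|/√2) = 3.414214 > 0.8 ⇒ ∉ W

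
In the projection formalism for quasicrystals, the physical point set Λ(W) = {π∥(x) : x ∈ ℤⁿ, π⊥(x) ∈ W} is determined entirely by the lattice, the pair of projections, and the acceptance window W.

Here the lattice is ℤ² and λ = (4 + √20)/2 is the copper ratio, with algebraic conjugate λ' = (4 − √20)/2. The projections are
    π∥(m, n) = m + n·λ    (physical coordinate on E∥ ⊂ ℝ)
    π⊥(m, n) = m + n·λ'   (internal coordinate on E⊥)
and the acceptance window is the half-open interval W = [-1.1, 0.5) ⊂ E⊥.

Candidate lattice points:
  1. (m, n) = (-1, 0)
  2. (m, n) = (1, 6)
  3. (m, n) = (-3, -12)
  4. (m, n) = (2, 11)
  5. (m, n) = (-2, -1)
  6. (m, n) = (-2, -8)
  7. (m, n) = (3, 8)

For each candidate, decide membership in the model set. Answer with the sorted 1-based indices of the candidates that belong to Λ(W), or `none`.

Numerically λ ≈ 4.23607 and λ' = −1/λ ≈ -0.23607.
#1 (-1,0): internal coord -1 + (0)·λ' = -1.00000; -1.00000 ∈ [-1.1, 0.5) → IN Λ
#2 (1,6): internal coord 1 + (6)·λ' = -0.41641; -0.41641 ∈ [-1.1, 0.5) → IN Λ
#3 (-3,-12): internal coord -3 + (-12)·λ' = -0.16718; -0.16718 ∈ [-1.1, 0.5) → IN Λ
#4 (2,11): internal coord 2 + (11)·λ' = -0.59675; -0.59675 ∈ [-1.1, 0.5) → IN Λ
#5 (-2,-1): internal coord -2 + (-1)·λ' = -1.76393; -1.76393 ∉ [-1.1, 0.5) → out
#6 (-2,-8): internal coord -2 + (-8)·λ' = -0.11146; -0.11146 ∈ [-1.1, 0.5) → IN Λ
#7 (3,8): internal coord 3 + (8)·λ' = +1.11146; +1.11146 ∉ [-1.1, 0.5) → out

1, 2, 3, 4, 6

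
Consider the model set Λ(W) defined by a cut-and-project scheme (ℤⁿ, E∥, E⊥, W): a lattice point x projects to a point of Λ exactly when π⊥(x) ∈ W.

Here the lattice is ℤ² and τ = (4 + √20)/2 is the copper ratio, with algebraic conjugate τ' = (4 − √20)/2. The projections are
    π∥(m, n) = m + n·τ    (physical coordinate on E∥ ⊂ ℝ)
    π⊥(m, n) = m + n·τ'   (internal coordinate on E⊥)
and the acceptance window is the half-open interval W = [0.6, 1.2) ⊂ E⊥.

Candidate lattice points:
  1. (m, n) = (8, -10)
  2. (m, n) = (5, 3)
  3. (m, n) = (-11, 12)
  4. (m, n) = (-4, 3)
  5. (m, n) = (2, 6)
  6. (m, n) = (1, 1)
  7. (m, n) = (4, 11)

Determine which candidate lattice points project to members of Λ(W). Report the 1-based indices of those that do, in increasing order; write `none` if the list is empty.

Compute τ' = (4−√20)/2 = -0.236068, so π⊥(m,n) = m -0.236068·n.
candidate 1: (m,n)=(8,-10) → π∥ = 8-10·τ ≈ -34.360680, π⊥ = 8-10·τ' ≈ 10.360680 ∉ [0.6, 1.2) ⇒ out
candidate 2: (m,n)=(5,3) → π∥ = 5+3·τ ≈ 17.708204, π⊥ = 5+3·τ' ≈ 4.291796 ∉ [0.6, 1.2) ⇒ out
candidate 3: (m,n)=(-11,12) → π∥ = -11+12·τ ≈ 39.832816, π⊥ = -11+12·τ' ≈ -13.832816 ∉ [0.6, 1.2) ⇒ out
candidate 4: (m,n)=(-4,3) → π∥ = -4+3·τ ≈ 8.708204, π⊥ = -4+3·τ' ≈ -4.708204 ∉ [0.6, 1.2) ⇒ out
candidate 5: (m,n)=(2,6) → π∥ = 2+6·τ ≈ 27.416408, π⊥ = 2+6·τ' ≈ 0.583592 ∉ [0.6, 1.2) ⇒ out
candidate 6: (m,n)=(1,1) → π∥ = 1+1·τ ≈ 5.236068, π⊥ = 1+1·τ' ≈ 0.763932 ∈ [0.6, 1.2) ⇒ IN Λ
candidate 7: (m,n)=(4,11) → π∥ = 4+11·τ ≈ 50.596748, π⊥ = 4+11·τ' ≈ 1.403252 ∉ [0.6, 1.2) ⇒ out

6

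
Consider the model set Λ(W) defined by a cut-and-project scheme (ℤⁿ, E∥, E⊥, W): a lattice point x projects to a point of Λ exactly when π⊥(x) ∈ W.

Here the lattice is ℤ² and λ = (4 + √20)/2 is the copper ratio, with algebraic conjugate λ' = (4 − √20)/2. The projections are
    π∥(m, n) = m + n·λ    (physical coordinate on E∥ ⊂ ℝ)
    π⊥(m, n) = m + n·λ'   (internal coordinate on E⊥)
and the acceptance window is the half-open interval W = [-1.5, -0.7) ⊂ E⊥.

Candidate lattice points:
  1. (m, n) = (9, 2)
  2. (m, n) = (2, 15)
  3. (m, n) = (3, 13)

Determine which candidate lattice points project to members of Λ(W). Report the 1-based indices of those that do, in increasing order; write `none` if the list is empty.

none

Numerically λ ≈ 4.2361 and λ' = −1/λ ≈ -0.2361.
candidate 1: (m,n)=(9,2) → π∥ = 9+2·λ ≈ 17.4721, π⊥ = 9+2·λ' ≈ 8.5279 ∉ [-1.5, -0.7) ⇒ out
candidate 2: (m,n)=(2,15) → π∥ = 2+15·λ ≈ 65.5410, π⊥ = 2+15·λ' ≈ -1.5410 ∉ [-1.5, -0.7) ⇒ out
candidate 3: (m,n)=(3,13) → π∥ = 3+13·λ ≈ 58.0689, π⊥ = 3+13·λ' ≈ -0.0689 ∉ [-1.5, -0.7) ⇒ out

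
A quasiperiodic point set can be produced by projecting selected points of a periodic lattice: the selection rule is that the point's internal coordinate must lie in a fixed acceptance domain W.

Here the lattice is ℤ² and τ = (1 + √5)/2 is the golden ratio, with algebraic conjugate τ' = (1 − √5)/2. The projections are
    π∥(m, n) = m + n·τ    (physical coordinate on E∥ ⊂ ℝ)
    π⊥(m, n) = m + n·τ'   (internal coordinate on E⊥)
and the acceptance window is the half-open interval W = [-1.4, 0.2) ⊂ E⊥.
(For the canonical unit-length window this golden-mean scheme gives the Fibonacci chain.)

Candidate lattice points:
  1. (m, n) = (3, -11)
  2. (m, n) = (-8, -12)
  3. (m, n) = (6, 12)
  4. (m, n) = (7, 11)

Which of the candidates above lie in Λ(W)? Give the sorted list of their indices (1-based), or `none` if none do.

2

Numerically τ ≈ 1.61803 and τ' = −1/τ ≈ -0.61803.
[1] lift (3,-11): star map gives 9.79837; window check -1.4 ≤ 9.79837 < 0.2 is false → out
[2] lift (-8,-12): star map gives -0.58359; window check -1.4 ≤ -0.58359 < 0.2 is true → IN Λ
[3] lift (6,12): star map gives -1.41641; window check -1.4 ≤ -1.41641 < 0.2 is false → out
[4] lift (7,11): star map gives 0.20163; window check -1.4 ≤ 0.20163 < 0.2 is false → out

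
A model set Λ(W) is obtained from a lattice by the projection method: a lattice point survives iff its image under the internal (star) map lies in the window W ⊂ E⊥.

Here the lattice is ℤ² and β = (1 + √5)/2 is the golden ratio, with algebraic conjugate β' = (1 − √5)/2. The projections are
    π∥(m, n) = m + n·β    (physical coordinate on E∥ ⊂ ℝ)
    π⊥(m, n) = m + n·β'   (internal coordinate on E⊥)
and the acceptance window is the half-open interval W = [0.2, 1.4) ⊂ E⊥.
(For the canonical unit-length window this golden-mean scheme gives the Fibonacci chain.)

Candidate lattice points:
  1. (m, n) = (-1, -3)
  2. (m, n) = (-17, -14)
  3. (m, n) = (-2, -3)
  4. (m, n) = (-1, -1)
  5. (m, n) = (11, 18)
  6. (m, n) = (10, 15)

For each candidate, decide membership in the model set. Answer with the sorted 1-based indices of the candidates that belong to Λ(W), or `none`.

1, 6

β' = (1−√5)/2 ≈ -0.61803.
#1 (-1,-3): internal coord -1 + (-3)·β' = +0.85410; +0.85410 ∈ [0.2, 1.4) → IN Λ
#2 (-17,-14): internal coord -17 + (-14)·β' = -8.34752; -8.34752 ∉ [0.2, 1.4) → out
#3 (-2,-3): internal coord -2 + (-3)·β' = -0.14590; -0.14590 ∉ [0.2, 1.4) → out
#4 (-1,-1): internal coord -1 + (-1)·β' = -0.38197; -0.38197 ∉ [0.2, 1.4) → out
#5 (11,18): internal coord 11 + (18)·β' = -0.12461; -0.12461 ∉ [0.2, 1.4) → out
#6 (10,15): internal coord 10 + (15)·β' = +0.72949; +0.72949 ∈ [0.2, 1.4) → IN Λ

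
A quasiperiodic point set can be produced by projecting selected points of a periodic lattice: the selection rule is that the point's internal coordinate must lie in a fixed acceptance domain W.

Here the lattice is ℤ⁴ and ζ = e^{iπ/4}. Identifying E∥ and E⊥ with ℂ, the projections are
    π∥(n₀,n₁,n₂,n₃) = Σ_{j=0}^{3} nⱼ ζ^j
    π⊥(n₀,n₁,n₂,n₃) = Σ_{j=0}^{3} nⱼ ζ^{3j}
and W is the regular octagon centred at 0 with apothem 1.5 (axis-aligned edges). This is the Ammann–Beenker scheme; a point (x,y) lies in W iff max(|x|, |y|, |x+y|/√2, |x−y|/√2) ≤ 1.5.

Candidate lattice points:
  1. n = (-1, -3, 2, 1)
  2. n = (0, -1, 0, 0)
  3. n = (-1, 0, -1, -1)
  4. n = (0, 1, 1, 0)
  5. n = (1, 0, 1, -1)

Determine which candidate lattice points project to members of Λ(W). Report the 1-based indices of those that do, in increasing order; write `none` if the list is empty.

With ζ = e^{iπ/4} the internal vectors are ζ^0,ζ^3,ζ^6,ζ^9.
#1 (-1, -3, 2, 1): internal (1.8284, -3.4142); octagon support 3.7071 vs apothem 1.5 → ∉ W
#2 (0, -1, 0, 0): internal (0.7071, -0.7071); octagon support 1.0000 vs apothem 1.5 → ∈ W
#3 (-1, 0, -1, -1): internal (-1.7071, 0.2929); octagon support 1.7071 vs apothem 1.5 → ∉ W
#4 (0, 1, 1, 0): internal (-0.7071, -0.2929); octagon support 0.7071 vs apothem 1.5 → ∈ W
#5 (1, 0, 1, -1): internal (0.2929, -1.7071); octagon support 1.7071 vs apothem 1.5 → ∉ W

2, 4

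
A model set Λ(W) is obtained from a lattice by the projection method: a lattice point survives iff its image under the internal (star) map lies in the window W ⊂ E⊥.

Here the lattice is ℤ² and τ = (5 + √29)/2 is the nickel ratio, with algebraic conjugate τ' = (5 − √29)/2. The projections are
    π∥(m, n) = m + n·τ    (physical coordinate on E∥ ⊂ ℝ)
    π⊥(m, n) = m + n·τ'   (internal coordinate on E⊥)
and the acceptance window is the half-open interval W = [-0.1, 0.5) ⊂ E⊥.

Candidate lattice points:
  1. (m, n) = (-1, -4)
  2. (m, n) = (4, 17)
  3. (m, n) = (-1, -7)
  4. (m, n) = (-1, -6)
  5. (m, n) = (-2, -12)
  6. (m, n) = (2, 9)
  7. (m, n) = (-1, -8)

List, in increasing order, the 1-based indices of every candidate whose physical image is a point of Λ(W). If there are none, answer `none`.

3, 4, 5, 6

Numerically τ ≈ 5.19258 and τ' = −1/τ ≈ -0.19258.
candidate 1: (m,n)=(-1,-4) → π∥ = -1-4·τ ≈ -21.77033, π⊥ = -1-4·τ' ≈ -0.22967 ∉ [-0.1, 0.5) ⇒ out
candidate 2: (m,n)=(4,17) → π∥ = 4+17·τ ≈ 92.27390, π⊥ = 4+17·τ' ≈ 0.72610 ∉ [-0.1, 0.5) ⇒ out
candidate 3: (m,n)=(-1,-7) → π∥ = -1-7·τ ≈ -37.34808, π⊥ = -1-7·τ' ≈ 0.34808 ∈ [-0.1, 0.5) ⇒ IN Λ
candidate 4: (m,n)=(-1,-6) → π∥ = -1-6·τ ≈ -32.15549, π⊥ = -1-6·τ' ≈ 0.15549 ∈ [-0.1, 0.5) ⇒ IN Λ
candidate 5: (m,n)=(-2,-12) → π∥ = -2-12·τ ≈ -64.31099, π⊥ = -2-12·τ' ≈ 0.31099 ∈ [-0.1, 0.5) ⇒ IN Λ
candidate 6: (m,n)=(2,9) → π∥ = 2+9·τ ≈ 48.73324, π⊥ = 2+9·τ' ≈ 0.26676 ∈ [-0.1, 0.5) ⇒ IN Λ
candidate 7: (m,n)=(-1,-8) → π∥ = -1-8·τ ≈ -42.54066, π⊥ = -1-8·τ' ≈ 0.54066 ∉ [-0.1, 0.5) ⇒ out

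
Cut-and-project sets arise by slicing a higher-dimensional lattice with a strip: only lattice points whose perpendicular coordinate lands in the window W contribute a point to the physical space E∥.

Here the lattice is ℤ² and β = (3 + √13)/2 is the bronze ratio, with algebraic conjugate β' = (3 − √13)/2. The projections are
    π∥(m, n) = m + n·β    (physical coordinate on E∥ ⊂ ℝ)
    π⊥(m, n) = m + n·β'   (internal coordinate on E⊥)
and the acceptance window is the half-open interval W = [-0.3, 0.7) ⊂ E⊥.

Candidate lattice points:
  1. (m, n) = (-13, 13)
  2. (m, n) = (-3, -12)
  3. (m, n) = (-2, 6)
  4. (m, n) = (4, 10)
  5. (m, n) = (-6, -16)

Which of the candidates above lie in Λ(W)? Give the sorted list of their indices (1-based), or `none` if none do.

Compute β' = (3−√13)/2 = -0.30278, so π⊥(m,n) = m -0.30278·n.
candidate 1: (m,n)=(-13,13) → π∥ = -13+13·β ≈ 29.93608, π⊥ = -13+13·β' ≈ -16.93608 ∉ [-0.3, 0.7) ⇒ out
candidate 2: (m,n)=(-3,-12) → π∥ = -3-12·β ≈ -42.63331, π⊥ = -3-12·β' ≈ 0.63331 ∈ [-0.3, 0.7) ⇒ IN Λ
candidate 3: (m,n)=(-2,6) → π∥ = -2+6·β ≈ 17.81665, π⊥ = -2+6·β' ≈ -3.81665 ∉ [-0.3, 0.7) ⇒ out
candidate 4: (m,n)=(4,10) → π∥ = 4+10·β ≈ 37.02776, π⊥ = 4+10·β' ≈ 0.97224 ∉ [-0.3, 0.7) ⇒ out
candidate 5: (m,n)=(-6,-16) → π∥ = -6-16·β ≈ -58.84441, π⊥ = -6-16·β' ≈ -1.15559 ∉ [-0.3, 0.7) ⇒ out

2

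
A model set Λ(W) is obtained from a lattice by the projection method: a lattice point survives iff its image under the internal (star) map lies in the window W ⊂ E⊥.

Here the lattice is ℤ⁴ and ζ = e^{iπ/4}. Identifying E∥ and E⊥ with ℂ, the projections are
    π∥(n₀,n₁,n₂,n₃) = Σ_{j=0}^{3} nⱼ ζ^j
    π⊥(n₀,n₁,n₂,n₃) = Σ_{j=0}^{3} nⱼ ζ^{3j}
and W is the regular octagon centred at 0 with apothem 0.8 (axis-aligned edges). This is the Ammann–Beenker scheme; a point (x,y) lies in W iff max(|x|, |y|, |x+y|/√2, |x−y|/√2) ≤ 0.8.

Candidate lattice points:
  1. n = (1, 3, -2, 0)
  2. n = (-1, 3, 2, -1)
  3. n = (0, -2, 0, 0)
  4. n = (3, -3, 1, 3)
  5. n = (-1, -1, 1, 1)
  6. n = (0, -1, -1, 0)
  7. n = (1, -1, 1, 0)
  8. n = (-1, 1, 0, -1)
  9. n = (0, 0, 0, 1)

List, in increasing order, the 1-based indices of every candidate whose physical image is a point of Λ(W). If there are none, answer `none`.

6

π⊥(n) = n₀ + n₁ζ³ + n₂ζ⁶ + n₃ζ⁹ where ζ = e^{iπ/4}.
candidate 1: n = (1, 3, -2, 0) → π⊥ ≈ (-1.121320, +4.121320); max(|x|,|y|,|x±y|/√2) = 4.121320 > 0.8 ⇒ ∉ W
candidate 2: n = (-1, 3, 2, -1) → π⊥ ≈ (-3.828427, -0.585786); max(|x|,|y|,|x±y|/√2) = 3.828427 > 0.8 ⇒ ∉ W
candidate 3: n = (0, -2, 0, 0) → π⊥ ≈ (+1.414214, -1.414214); max(|x|,|y|,|x±y|/√2) = 2.000000 > 0.8 ⇒ ∉ W
candidate 4: n = (3, -3, 1, 3) → π⊥ ≈ (+7.242641, -1.000000); max(|x|,|y|,|x±y|/√2) = 7.242641 > 0.8 ⇒ ∉ W
candidate 5: n = (-1, -1, 1, 1) → π⊥ ≈ (+0.414214, -1.000000); max(|x|,|y|,|x±y|/√2) = 1.000000 > 0.8 ⇒ ∉ W
candidate 6: n = (0, -1, -1, 0) → π⊥ ≈ (+0.707107, +0.292893); max(|x|,|y|,|x±y|/√2) = 0.707107 ≤ 0.8 ⇒ ∈ W
candidate 7: n = (1, -1, 1, 0) → π⊥ ≈ (+1.707107, -1.707107); max(|x|,|y|,|x±y|/√2) = 2.414214 > 0.8 ⇒ ∉ W
candidate 8: n = (-1, 1, 0, -1) → π⊥ ≈ (-2.414214, +0.000000); max(|x|,|y|,|x±y|/√2) = 2.414214 > 0.8 ⇒ ∉ W
candidate 9: n = (0, 0, 0, 1) → π⊥ ≈ (+0.707107, +0.707107); max(|x|,|y|,|x±y|/√2) = 1.000000 > 0.8 ⇒ ∉ W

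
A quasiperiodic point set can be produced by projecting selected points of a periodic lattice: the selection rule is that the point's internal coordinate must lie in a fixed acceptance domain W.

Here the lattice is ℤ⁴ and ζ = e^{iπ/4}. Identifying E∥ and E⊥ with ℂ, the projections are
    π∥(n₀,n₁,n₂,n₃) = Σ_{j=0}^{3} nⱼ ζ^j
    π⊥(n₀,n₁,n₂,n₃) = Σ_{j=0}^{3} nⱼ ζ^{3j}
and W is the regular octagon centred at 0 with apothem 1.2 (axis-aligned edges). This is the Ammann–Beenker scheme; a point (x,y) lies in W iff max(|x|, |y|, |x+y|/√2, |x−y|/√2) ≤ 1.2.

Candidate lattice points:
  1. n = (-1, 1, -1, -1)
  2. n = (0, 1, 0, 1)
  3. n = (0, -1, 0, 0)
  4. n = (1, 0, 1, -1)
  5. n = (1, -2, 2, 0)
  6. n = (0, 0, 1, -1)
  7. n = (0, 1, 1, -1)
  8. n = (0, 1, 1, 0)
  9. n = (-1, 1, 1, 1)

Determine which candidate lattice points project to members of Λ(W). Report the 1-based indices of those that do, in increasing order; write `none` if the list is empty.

3, 8, 9

With ζ = e^{iπ/4} the internal vectors are ζ^0,ζ^3,ζ^6,ζ^9.
candidate 1: n = (-1, 1, -1, -1) → π⊥ ≈ (-2.414214, +1.000000); max(|x|,|y|,|x±y|/√2) = 2.414214 > 1.2 ⇒ ∉ W
candidate 2: n = (0, 1, 0, 1) → π⊥ ≈ (+0.000000, +1.414214); max(|x|,|y|,|x±y|/√2) = 1.414214 > 1.2 ⇒ ∉ W
candidate 3: n = (0, -1, 0, 0) → π⊥ ≈ (+0.707107, -0.707107); max(|x|,|y|,|x±y|/√2) = 1.000000 ≤ 1.2 ⇒ ∈ W
candidate 4: n = (1, 0, 1, -1) → π⊥ ≈ (+0.292893, -1.707107); max(|x|,|y|,|x±y|/√2) = 1.707107 > 1.2 ⇒ ∉ W
candidate 5: n = (1, -2, 2, 0) → π⊥ ≈ (+2.414214, -3.414214); max(|x|,|y|,|x±y|/√2) = 4.121320 > 1.2 ⇒ ∉ W
candidate 6: n = (0, 0, 1, -1) → π⊥ ≈ (-0.707107, -1.707107); max(|x|,|y|,|x±y|/√2) = 1.707107 > 1.2 ⇒ ∉ W
candidate 7: n = (0, 1, 1, -1) → π⊥ ≈ (-1.414214, -1.000000); max(|x|,|y|,|x±y|/√2) = 1.707107 > 1.2 ⇒ ∉ W
candidate 8: n = (0, 1, 1, 0) → π⊥ ≈ (-0.707107, -0.292893); max(|x|,|y|,|x±y|/√2) = 0.707107 ≤ 1.2 ⇒ ∈ W
candidate 9: n = (-1, 1, 1, 1) → π⊥ ≈ (-1.000000, +0.414214); max(|x|,|y|,|x±y|/√2) = 1.000000 ≤ 1.2 ⇒ ∈ W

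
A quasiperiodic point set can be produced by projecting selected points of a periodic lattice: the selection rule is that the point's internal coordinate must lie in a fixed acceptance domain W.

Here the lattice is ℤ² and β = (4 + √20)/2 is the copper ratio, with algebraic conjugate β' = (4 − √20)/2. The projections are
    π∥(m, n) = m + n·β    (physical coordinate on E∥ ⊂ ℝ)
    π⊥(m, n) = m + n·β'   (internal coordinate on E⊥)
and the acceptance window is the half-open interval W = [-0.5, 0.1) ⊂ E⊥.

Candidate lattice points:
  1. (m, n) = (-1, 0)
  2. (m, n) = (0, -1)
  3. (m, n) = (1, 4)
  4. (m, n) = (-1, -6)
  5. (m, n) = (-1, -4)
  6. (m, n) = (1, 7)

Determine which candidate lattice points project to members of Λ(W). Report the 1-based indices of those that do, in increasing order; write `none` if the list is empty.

3, 5

Numerically β ≈ 4.2361 and β' = −1/β ≈ -0.2361.
candidate 1: (m,n)=(-1,0) → π∥ = -1+0·β ≈ -1.0000, π⊥ = -1+0·β' ≈ -1.0000 ∉ [-0.5, 0.1) ⇒ out
candidate 2: (m,n)=(0,-1) → π∥ = 0-1·β ≈ -4.2361, π⊥ = 0-1·β' ≈ 0.2361 ∉ [-0.5, 0.1) ⇒ out
candidate 3: (m,n)=(1,4) → π∥ = 1+4·β ≈ 17.9443, π⊥ = 1+4·β' ≈ 0.0557 ∈ [-0.5, 0.1) ⇒ IN Λ
candidate 4: (m,n)=(-1,-6) → π∥ = -1-6·β ≈ -26.4164, π⊥ = -1-6·β' ≈ 0.4164 ∉ [-0.5, 0.1) ⇒ out
candidate 5: (m,n)=(-1,-4) → π∥ = -1-4·β ≈ -17.9443, π⊥ = -1-4·β' ≈ -0.0557 ∈ [-0.5, 0.1) ⇒ IN Λ
candidate 6: (m,n)=(1,7) → π∥ = 1+7·β ≈ 30.6525, π⊥ = 1+7·β' ≈ -0.6525 ∉ [-0.5, 0.1) ⇒ out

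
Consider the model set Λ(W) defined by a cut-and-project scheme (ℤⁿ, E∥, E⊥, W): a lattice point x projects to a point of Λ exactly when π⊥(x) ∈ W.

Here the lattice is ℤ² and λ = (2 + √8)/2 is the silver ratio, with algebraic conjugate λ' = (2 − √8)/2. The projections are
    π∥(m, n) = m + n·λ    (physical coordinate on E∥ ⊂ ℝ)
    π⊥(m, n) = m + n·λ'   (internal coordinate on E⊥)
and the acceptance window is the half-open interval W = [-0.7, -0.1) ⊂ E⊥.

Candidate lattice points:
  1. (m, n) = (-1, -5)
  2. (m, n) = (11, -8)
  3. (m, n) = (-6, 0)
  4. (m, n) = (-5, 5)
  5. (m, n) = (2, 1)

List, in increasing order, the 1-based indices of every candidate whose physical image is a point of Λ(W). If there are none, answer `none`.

Numerically λ ≈ 2.414214 and λ' = −1/λ ≈ -0.414214.
[1] lift (-1,-5): star map gives 1.071068; window check -0.7 ≤ 1.071068 < -0.1 is false → out
[2] lift (11,-8): star map gives 14.313708; window check -0.7 ≤ 14.313708 < -0.1 is false → out
[3] lift (-6,0): star map gives -6.000000; window check -0.7 ≤ -6.000000 < -0.1 is false → out
[4] lift (-5,5): star map gives -7.071068; window check -0.7 ≤ -7.071068 < -0.1 is false → out
[5] lift (2,1): star map gives 1.585786; window check -0.7 ≤ 1.585786 < -0.1 is false → out

none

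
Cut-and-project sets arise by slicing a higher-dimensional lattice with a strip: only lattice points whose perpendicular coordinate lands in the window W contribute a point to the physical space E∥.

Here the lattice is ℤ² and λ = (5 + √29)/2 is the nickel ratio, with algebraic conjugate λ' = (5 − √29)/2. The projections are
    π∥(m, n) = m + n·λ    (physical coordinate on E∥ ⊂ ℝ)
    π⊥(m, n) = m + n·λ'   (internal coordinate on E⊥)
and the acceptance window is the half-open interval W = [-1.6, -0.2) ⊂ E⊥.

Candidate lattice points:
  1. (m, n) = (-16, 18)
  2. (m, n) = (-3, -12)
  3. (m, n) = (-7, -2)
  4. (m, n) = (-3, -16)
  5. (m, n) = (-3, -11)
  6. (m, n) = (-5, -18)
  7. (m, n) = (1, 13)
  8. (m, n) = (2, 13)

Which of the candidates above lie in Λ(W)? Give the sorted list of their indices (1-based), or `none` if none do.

Compute λ' = (5−√29)/2 = -0.19258, so π⊥(m,n) = m -0.19258·n.
[1] lift (-16,18): star map gives -19.46648; window check -1.6 ≤ -19.46648 < -0.2 is false → out
[2] lift (-3,-12): star map gives -0.68901; window check -1.6 ≤ -0.68901 < -0.2 is true → IN Λ
[3] lift (-7,-2): star map gives -6.61484; window check -1.6 ≤ -6.61484 < -0.2 is false → out
[4] lift (-3,-16): star map gives 0.08132; window check -1.6 ≤ 0.08132 < -0.2 is false → out
[5] lift (-3,-11): star map gives -0.88159; window check -1.6 ≤ -0.88159 < -0.2 is true → IN Λ
[6] lift (-5,-18): star map gives -1.53352; window check -1.6 ≤ -1.53352 < -0.2 is true → IN Λ
[7] lift (1,13): star map gives -1.50357; window check -1.6 ≤ -1.50357 < -0.2 is true → IN Λ
[8] lift (2,13): star map gives -0.50357; window check -1.6 ≤ -0.50357 < -0.2 is true → IN Λ

2, 5, 6, 7, 8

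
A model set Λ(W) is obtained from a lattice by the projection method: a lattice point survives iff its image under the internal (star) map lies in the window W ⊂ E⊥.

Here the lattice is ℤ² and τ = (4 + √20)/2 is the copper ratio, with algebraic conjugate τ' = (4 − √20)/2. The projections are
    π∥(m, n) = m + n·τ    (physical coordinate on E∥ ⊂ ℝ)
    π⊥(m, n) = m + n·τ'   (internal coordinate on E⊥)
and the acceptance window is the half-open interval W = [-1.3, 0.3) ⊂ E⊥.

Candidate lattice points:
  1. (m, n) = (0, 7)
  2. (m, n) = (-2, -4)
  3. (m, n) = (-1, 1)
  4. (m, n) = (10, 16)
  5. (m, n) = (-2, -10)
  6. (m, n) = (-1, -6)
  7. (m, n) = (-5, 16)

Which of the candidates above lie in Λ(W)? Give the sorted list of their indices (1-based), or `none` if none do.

τ' = (4−√20)/2 ≈ -0.236068.
[1] lift (0,7): star map gives -1.652476; window check -1.3 ≤ -1.652476 < 0.3 is false → out
[2] lift (-2,-4): star map gives -1.055728; window check -1.3 ≤ -1.055728 < 0.3 is true → IN Λ
[3] lift (-1,1): star map gives -1.236068; window check -1.3 ≤ -1.236068 < 0.3 is true → IN Λ
[4] lift (10,16): star map gives 6.222912; window check -1.3 ≤ 6.222912 < 0.3 is false → out
[5] lift (-2,-10): star map gives 0.360680; window check -1.3 ≤ 0.360680 < 0.3 is false → out
[6] lift (-1,-6): star map gives 0.416408; window check -1.3 ≤ 0.416408 < 0.3 is false → out
[7] lift (-5,16): star map gives -8.777088; window check -1.3 ≤ -8.777088 < 0.3 is false → out

2, 3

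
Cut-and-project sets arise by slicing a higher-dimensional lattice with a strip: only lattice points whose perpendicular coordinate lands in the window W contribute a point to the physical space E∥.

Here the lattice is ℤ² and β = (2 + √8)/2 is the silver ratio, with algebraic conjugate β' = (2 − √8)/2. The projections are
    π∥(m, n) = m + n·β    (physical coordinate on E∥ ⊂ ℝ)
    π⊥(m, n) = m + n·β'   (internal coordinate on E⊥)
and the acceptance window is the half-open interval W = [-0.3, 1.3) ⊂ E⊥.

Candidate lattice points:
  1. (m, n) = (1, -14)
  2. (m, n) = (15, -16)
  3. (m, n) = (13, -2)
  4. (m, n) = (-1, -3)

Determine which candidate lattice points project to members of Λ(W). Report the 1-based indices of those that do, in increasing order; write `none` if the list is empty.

Compute β' = (2−√8)/2 = -0.41421, so π⊥(m,n) = m -0.41421·n.
candidate 1: (m,n)=(1,-14) → π∥ = 1-14·β ≈ -32.79899, π⊥ = 1-14·β' ≈ 6.79899 ∉ [-0.3, 1.3) ⇒ out
candidate 2: (m,n)=(15,-16) → π∥ = 15-16·β ≈ -23.62742, π⊥ = 15-16·β' ≈ 21.62742 ∉ [-0.3, 1.3) ⇒ out
candidate 3: (m,n)=(13,-2) → π∥ = 13-2·β ≈ 8.17157, π⊥ = 13-2·β' ≈ 13.82843 ∉ [-0.3, 1.3) ⇒ out
candidate 4: (m,n)=(-1,-3) → π∥ = -1-3·β ≈ -8.24264, π⊥ = -1-3·β' ≈ 0.24264 ∈ [-0.3, 1.3) ⇒ IN Λ

4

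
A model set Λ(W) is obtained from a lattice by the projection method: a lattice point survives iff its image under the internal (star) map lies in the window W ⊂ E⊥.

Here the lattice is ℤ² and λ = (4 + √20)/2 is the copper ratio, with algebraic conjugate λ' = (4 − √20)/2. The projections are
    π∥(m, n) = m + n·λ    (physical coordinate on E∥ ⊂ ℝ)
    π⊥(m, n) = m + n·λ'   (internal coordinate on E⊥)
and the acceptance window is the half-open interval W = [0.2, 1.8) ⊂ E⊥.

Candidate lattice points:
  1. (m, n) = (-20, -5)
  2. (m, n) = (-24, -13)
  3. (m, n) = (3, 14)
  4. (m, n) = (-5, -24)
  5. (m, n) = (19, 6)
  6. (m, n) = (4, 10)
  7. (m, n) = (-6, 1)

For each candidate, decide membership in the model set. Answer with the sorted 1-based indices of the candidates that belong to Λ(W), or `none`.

λ' = (4−√20)/2 ≈ -0.23607.
#1 (-20,-5): internal coord -20 + (-5)·λ' = -18.81966; -18.81966 ∉ [0.2, 1.8) → out
#2 (-24,-13): internal coord -24 + (-13)·λ' = -20.93112; -20.93112 ∉ [0.2, 1.8) → out
#3 (3,14): internal coord 3 + (14)·λ' = -0.30495; -0.30495 ∉ [0.2, 1.8) → out
#4 (-5,-24): internal coord -5 + (-24)·λ' = +0.66563; +0.66563 ∈ [0.2, 1.8) → IN Λ
#5 (19,6): internal coord 19 + (6)·λ' = +17.58359; +17.58359 ∉ [0.2, 1.8) → out
#6 (4,10): internal coord 4 + (10)·λ' = +1.63932; +1.63932 ∈ [0.2, 1.8) → IN Λ
#7 (-6,1): internal coord -6 + (1)·λ' = -6.23607; -6.23607 ∉ [0.2, 1.8) → out

4, 6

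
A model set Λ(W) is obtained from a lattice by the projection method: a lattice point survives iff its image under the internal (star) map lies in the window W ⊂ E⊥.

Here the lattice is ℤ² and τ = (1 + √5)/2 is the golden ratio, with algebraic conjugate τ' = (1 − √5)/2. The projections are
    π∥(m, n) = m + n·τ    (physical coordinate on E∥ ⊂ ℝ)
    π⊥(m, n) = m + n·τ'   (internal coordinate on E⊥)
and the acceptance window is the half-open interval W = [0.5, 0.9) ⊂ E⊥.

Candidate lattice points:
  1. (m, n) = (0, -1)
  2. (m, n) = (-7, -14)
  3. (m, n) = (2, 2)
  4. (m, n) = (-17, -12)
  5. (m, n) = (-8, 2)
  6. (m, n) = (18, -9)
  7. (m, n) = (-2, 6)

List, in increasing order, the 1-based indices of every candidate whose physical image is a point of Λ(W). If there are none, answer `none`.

τ' = (1−√5)/2 ≈ -0.6180.
[1] lift (0,-1): star map gives 0.6180; window check 0.5 ≤ 0.6180 < 0.9 is true → IN Λ
[2] lift (-7,-14): star map gives 1.6525; window check 0.5 ≤ 1.6525 < 0.9 is false → out
[3] lift (2,2): star map gives 0.7639; window check 0.5 ≤ 0.7639 < 0.9 is true → IN Λ
[4] lift (-17,-12): star map gives -9.5836; window check 0.5 ≤ -9.5836 < 0.9 is false → out
[5] lift (-8,2): star map gives -9.2361; window check 0.5 ≤ -9.2361 < 0.9 is false → out
[6] lift (18,-9): star map gives 23.5623; window check 0.5 ≤ 23.5623 < 0.9 is false → out
[7] lift (-2,6): star map gives -5.7082; window check 0.5 ≤ -5.7082 < 0.9 is false → out

1, 3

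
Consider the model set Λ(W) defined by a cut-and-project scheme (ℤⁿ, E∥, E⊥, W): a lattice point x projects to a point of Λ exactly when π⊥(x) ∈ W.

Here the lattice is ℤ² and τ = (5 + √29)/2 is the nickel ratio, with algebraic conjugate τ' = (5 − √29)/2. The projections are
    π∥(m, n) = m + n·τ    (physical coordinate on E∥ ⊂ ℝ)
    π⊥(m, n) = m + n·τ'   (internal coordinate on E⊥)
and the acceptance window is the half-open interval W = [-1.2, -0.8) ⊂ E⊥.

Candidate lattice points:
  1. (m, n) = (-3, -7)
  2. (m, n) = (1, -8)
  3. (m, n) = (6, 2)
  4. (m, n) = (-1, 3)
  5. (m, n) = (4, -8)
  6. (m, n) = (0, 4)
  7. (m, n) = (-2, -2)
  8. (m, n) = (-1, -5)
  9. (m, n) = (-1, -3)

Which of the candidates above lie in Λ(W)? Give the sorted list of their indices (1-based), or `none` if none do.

Compute τ' = (5−√29)/2 = -0.192582, so π⊥(m,n) = m -0.192582·n.
#1 (-3,-7): internal coord -3 + (-7)·τ' = -1.651923; -1.651923 ∉ [-1.2, -0.8) → out
#2 (1,-8): internal coord 1 + (-8)·τ' = +2.540659; +2.540659 ∉ [-1.2, -0.8) → out
#3 (6,2): internal coord 6 + (2)·τ' = +5.614835; +5.614835 ∉ [-1.2, -0.8) → out
#4 (-1,3): internal coord -1 + (3)·τ' = -1.577747; -1.577747 ∉ [-1.2, -0.8) → out
#5 (4,-8): internal coord 4 + (-8)·τ' = +5.540659; +5.540659 ∉ [-1.2, -0.8) → out
#6 (0,4): internal coord 0 + (4)·τ' = -0.770330; -0.770330 ∉ [-1.2, -0.8) → out
#7 (-2,-2): internal coord -2 + (-2)·τ' = -1.614835; -1.614835 ∉ [-1.2, -0.8) → out
#8 (-1,-5): internal coord -1 + (-5)·τ' = -0.037088; -0.037088 ∉ [-1.2, -0.8) → out
#9 (-1,-3): internal coord -1 + (-3)·τ' = -0.422253; -0.422253 ∉ [-1.2, -0.8) → out

none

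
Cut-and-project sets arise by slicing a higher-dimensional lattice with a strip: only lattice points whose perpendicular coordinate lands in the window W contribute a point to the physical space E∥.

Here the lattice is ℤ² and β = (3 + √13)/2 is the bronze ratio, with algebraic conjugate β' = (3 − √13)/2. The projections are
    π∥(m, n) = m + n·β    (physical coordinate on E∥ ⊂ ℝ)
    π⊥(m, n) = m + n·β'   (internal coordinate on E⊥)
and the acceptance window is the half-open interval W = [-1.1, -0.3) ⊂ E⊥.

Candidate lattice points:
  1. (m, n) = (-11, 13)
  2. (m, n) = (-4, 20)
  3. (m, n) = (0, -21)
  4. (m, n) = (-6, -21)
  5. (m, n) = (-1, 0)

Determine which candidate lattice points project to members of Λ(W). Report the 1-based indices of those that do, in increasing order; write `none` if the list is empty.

Numerically β ≈ 3.3028 and β' = −1/β ≈ -0.3028.
[1] lift (-11,13): star map gives -14.9361; window check -1.1 ≤ -14.9361 < -0.3 is false → out
[2] lift (-4,20): star map gives -10.0555; window check -1.1 ≤ -10.0555 < -0.3 is false → out
[3] lift (0,-21): star map gives 6.3583; window check -1.1 ≤ 6.3583 < -0.3 is false → out
[4] lift (-6,-21): star map gives 0.3583; window check -1.1 ≤ 0.3583 < -0.3 is false → out
[5] lift (-1,0): star map gives -1.0000; window check -1.1 ≤ -1.0000 < -0.3 is true → IN Λ

5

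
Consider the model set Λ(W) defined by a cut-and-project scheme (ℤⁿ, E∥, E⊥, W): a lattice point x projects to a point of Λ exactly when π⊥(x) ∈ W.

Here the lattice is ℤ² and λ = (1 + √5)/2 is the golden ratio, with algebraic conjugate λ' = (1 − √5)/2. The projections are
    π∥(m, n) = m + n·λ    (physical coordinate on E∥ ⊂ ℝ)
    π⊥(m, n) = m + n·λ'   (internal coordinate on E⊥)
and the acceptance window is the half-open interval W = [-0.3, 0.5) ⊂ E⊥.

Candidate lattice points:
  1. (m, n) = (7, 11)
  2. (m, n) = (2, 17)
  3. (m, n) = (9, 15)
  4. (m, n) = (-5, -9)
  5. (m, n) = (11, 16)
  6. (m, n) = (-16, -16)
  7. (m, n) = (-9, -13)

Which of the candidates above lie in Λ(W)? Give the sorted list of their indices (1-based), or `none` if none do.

1, 3

λ' = (1−√5)/2 ≈ -0.6180.
#1 (7,11): internal coord 7 + (11)·λ' = +0.2016; +0.2016 ∈ [-0.3, 0.5) → IN Λ
#2 (2,17): internal coord 2 + (17)·λ' = -8.5066; -8.5066 ∉ [-0.3, 0.5) → out
#3 (9,15): internal coord 9 + (15)·λ' = -0.2705; -0.2705 ∈ [-0.3, 0.5) → IN Λ
#4 (-5,-9): internal coord -5 + (-9)·λ' = +0.5623; +0.5623 ∉ [-0.3, 0.5) → out
#5 (11,16): internal coord 11 + (16)·λ' = +1.1115; +1.1115 ∉ [-0.3, 0.5) → out
#6 (-16,-16): internal coord -16 + (-16)·λ' = -6.1115; -6.1115 ∉ [-0.3, 0.5) → out
#7 (-9,-13): internal coord -9 + (-13)·λ' = -0.9656; -0.9656 ∉ [-0.3, 0.5) → out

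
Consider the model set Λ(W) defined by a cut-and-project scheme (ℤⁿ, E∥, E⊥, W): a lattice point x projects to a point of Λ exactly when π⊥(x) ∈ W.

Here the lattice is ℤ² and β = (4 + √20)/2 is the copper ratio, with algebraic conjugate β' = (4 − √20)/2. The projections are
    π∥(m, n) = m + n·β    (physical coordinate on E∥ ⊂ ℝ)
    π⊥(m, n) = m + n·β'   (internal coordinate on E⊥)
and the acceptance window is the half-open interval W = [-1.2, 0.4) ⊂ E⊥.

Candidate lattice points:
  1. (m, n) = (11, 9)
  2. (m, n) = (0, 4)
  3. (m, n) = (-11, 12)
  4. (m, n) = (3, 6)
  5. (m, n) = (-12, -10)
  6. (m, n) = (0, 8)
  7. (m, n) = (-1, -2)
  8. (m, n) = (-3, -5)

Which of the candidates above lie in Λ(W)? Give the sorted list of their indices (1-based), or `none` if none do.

Numerically β ≈ 4.23607 and β' = −1/β ≈ -0.23607.
#1 (11,9): internal coord 11 + (9)·β' = +8.87539; +8.87539 ∉ [-1.2, 0.4) → out
#2 (0,4): internal coord 0 + (4)·β' = -0.94427; -0.94427 ∈ [-1.2, 0.4) → IN Λ
#3 (-11,12): internal coord -11 + (12)·β' = -13.83282; -13.83282 ∉ [-1.2, 0.4) → out
#4 (3,6): internal coord 3 + (6)·β' = +1.58359; +1.58359 ∉ [-1.2, 0.4) → out
#5 (-12,-10): internal coord -12 + (-10)·β' = -9.63932; -9.63932 ∉ [-1.2, 0.4) → out
#6 (0,8): internal coord 0 + (8)·β' = -1.88854; -1.88854 ∉ [-1.2, 0.4) → out
#7 (-1,-2): internal coord -1 + (-2)·β' = -0.52786; -0.52786 ∈ [-1.2, 0.4) → IN Λ
#8 (-3,-5): internal coord -3 + (-5)·β' = -1.81966; -1.81966 ∉ [-1.2, 0.4) → out

2, 7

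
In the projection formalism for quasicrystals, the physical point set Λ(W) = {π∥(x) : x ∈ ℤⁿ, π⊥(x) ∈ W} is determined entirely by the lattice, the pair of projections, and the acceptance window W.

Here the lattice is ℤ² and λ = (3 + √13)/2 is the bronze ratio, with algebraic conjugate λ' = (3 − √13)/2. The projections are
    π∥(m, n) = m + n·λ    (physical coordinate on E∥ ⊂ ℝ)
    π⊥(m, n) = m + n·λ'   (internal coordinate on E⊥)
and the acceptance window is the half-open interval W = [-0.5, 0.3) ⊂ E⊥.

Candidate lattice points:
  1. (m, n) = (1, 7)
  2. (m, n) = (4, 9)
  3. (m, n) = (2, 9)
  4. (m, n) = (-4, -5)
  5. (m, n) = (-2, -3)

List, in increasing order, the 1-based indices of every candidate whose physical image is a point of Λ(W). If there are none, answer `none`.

Compute λ' = (3−√13)/2 = -0.3028, so π⊥(m,n) = m -0.3028·n.
candidate 1: (m,n)=(1,7) → π∥ = 1+7·λ ≈ 24.1194, π⊥ = 1+7·λ' ≈ -1.1194 ∉ [-0.5, 0.3) ⇒ out
candidate 2: (m,n)=(4,9) → π∥ = 4+9·λ ≈ 33.7250, π⊥ = 4+9·λ' ≈ 1.2750 ∉ [-0.5, 0.3) ⇒ out
candidate 3: (m,n)=(2,9) → π∥ = 2+9·λ ≈ 31.7250, π⊥ = 2+9·λ' ≈ -0.7250 ∉ [-0.5, 0.3) ⇒ out
candidate 4: (m,n)=(-4,-5) → π∥ = -4-5·λ ≈ -20.5139, π⊥ = -4-5·λ' ≈ -2.4861 ∉ [-0.5, 0.3) ⇒ out
candidate 5: (m,n)=(-2,-3) → π∥ = -2-3·λ ≈ -11.9083, π⊥ = -2-3·λ' ≈ -1.0917 ∉ [-0.5, 0.3) ⇒ out

none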